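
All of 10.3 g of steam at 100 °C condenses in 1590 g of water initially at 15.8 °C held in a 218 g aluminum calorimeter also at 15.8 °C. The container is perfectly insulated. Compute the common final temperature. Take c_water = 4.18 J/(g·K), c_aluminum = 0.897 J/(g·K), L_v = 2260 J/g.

T_f ≈ 19.7 °C

Conservation of energy gives ΣQ = 0:
condense steam: −10.3·2260 = −23278; condensate cools 100→T: 10.3·4.18·(T − 100) = 43.05(T − 100); water warms: 1590·4.18·(T − 15.8) = 6646.2(T − 15.8); aluminum cup: 218·0.897·(T − 15.8) = 195.55(T − 15.8)
6884.8 T = 23278 + 4305.4 + 108100 = 135683
T ≈ 19.71 °C — below 100 °C, confirming all the steam condensed.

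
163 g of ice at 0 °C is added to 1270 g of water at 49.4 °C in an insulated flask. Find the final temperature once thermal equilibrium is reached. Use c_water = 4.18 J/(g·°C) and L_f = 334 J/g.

Energy conservation, ΣQ = 0:
fusion: m_ice L_f = 163·334 = 54442
  warm the meltwater: 681.34 T
  water cools: 1270·4.18·(T − 49.4) = 5308.6(T − 49.4)
5989.9 T = 262245 − 54442 = 207803
T ≈ 34.69 °C (positive, so assuming full melt was valid).

T_f ≈ 34.7 °C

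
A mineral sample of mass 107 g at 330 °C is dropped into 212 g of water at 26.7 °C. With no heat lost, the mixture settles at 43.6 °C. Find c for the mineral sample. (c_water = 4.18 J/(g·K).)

m_s c (T_s − T_f) = m_water c_water (T_f − T_0):
107×c×(330 − 43.6) = 212×4.18×(43.6 − 26.7)
30645 c = 14976  ⇒  c ≈ 0.4887 J/(g·K)

c ≈ 0.489 J/(g·K)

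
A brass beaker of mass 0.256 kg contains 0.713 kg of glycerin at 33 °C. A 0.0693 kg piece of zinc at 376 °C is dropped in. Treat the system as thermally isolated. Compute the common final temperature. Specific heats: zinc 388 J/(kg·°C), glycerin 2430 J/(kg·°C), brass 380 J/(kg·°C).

T_f ≈ 38.0 °C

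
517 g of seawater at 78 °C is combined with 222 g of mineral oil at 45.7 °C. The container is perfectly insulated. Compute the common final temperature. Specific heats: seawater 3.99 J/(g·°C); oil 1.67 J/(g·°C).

T_f is the heat-capacity-weighted average of the initial temperatures:
T_f = (2062.8*78 + 370.74*45.7) / (2062.8 + 370.74)
    = 177844 / 2433.6 ≈ 73.08 °C

T_f ≈ 73.1 °C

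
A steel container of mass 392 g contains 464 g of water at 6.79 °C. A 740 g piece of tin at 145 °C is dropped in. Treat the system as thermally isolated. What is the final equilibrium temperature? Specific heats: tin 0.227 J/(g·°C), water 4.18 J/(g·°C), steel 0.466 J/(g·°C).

T_f = Σ m_i c_i T_i / Σ m_i c_i:
T_f = (167.98·145 + 1939.5·6.79 + 182.67·6.79) / (167.98 + 1939.5 + 182.67)
    = 38767 / 2290.2 ≈ 16.93 °C

T_f ≈ 16.9 °C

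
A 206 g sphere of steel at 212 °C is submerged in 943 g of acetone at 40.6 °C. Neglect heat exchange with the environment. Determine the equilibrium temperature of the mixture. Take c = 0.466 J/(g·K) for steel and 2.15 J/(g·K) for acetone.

Let T be the final temperature. ΣQ_i = 0:
206*0.466*(T − 212) + 943*2.15*(T − 40.6) = 0
96(T − 212) + 2027.4(T − 40.6) = 0
2123.4 T = 102666
T = 102666/2123.4 ≈ 48.35 °C

T_f ≈ 48.3 °C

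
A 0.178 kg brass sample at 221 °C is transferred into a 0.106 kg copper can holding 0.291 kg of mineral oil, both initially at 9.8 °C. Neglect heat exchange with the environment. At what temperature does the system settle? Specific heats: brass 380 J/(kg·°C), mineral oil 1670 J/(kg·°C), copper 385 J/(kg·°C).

T_f ≈ 33.8 °C

Net heat exchanged in the isolated system is zero:
0.178×380×(T − 221) + 0.291×1670×(T − 9.8) + 0.106×385×(T − 9.8) = 0
67.64(T − 221) + 485.97(T − 9.8) + 40.81(T − 9.8) = 0
(67.64 + 485.97 + 40.81) T = 67.64×221 + 485.97×9.8 + 40.81×9.8
T = 20111 / 594.42 = 33.8 °C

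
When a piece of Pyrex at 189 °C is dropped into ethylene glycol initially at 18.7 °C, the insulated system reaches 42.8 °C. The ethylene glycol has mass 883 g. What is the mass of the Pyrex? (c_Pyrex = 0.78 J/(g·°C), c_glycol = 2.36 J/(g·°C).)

m ≈ 440 g

|Q_Pyrex| = |Q_glycol|:
m×0.78×(189 − 42.8) = 883×2.36×(42.8 − 18.7)
114.04 m = 50222  ⇒  m ≈ 440.4 g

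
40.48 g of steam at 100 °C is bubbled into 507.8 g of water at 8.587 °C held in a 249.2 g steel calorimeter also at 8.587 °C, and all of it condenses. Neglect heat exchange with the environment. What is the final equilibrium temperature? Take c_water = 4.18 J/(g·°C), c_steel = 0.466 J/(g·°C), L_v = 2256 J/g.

Sum of m c ΔT and latent-heat terms is zero:
steam→water at 100 °C releases m L_v = 40.48·2256 = 91323
  condensed water 100 °C→T: 169.21(T − 100)
  water warms: 507.8·4.18·(T − 8.587) = 2122.6(T − 8.587)
  cup: 116.13(T − 8.587)
2407.9 T = 91323 + 16921 + 19224 = 127468
T ≈ 52.94 °C (< 100 °C, so full condensation is consistent).

T_f ≈ 52.9 °C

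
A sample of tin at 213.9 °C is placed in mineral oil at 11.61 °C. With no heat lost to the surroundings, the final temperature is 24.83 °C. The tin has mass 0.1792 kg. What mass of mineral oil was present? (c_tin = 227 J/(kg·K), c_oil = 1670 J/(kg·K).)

m ≈ 0.348 kg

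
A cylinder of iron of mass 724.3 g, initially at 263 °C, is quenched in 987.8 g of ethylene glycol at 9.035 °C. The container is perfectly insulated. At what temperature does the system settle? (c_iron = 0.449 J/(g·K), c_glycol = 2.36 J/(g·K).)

T_f ≈ 40.1 °C

T_f = Σ m_i c_i T_i / Σ m_i c_i:
T_f = (325.21×263 + 2331.2×9.035) / (325.21 + 2331.2)
    = 106593 / 2656.4 ≈ 40.13 °C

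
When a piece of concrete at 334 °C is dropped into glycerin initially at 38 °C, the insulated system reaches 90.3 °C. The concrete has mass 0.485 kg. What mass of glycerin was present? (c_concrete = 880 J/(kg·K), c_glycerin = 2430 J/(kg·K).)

m ≈ 0.818 kg

Heat lost by the concrete = heat gained by the glycerin:
0.485·880·(334 − 90.3) = m·2430·(90.3 − 38)
127089 m = 104011  ⇒  m ≈ 0.8184 kg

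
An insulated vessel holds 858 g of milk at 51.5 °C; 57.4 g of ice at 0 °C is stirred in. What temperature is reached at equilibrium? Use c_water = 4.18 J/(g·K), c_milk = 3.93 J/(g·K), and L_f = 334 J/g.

T_f ≈ 42.8 °C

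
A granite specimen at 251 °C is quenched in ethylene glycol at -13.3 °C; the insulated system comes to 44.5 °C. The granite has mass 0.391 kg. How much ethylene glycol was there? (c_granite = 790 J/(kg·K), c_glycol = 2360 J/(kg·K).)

m ≈ 0.468 kg

Heat lost by the granite = heat gained by the glycol:
0.391·790·(251 − 44.5) = m·2360·(44.5 − (-13.3))
136408 m = 63786  ⇒  m ≈ 0.4676 kg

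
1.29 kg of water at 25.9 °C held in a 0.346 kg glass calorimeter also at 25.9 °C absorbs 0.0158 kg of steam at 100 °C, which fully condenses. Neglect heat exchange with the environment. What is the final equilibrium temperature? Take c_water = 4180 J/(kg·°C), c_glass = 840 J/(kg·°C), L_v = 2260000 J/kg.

T_f ≈ 33.0 °C

Setting the total heat transfer to zero:
condense steam: −0.0158×2260000 = −35708; condensed water 100 °C→T: 66.04(T − 100); water warms: 1.29×4180×(T − 25.9) = 5392.2(T − 25.9); cup: 290.64(T − 25.9)
5748.9 T = 35708 + 6604.4 + 147186 = 189498
T ≈ 32.96 °C, under the boiling point, so the assumption holds.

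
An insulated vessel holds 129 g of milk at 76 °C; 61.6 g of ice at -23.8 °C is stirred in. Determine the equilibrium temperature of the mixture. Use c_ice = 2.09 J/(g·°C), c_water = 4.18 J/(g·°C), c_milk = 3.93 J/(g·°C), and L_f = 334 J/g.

T_f ≈ 19.5 °C

Energy conservation, ΣQ = 0:
ice -23.8→0 °C: 61.6×2.09×23.8 = 3064.1
  fusion: m_ice L_f = 61.6×334 = 20574
  warm the meltwater: 257.49 T
  milk: 506.97(T − 76)
764.46 T = 38530 − 23639 = 14891
T ≈ 19.48 °C — above 0 °C, consistent with complete melting.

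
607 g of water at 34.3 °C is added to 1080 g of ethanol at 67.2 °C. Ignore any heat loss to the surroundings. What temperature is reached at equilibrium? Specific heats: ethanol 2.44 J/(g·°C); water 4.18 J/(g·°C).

With ΣQ=0 the equilibrium temperature is the m·c-weighted mean:
T_f = (2635.2·67.2 + 2537.3·34.3) / (2635.2 + 2537.3)
    = 264113 / 5172.5 ≈ 51.06 °C

T_f ≈ 51.1 °C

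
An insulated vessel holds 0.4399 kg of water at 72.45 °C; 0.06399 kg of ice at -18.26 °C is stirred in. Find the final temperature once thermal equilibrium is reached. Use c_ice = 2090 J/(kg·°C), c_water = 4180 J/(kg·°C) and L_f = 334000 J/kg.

T_f ≈ 51.9 °C

Energy conservation, ΣQ = 0:
ice -18.26→0 °C: 0.06399×2090×18.26 = 2442.1
  latent heat to melt: 0.06399×334000 = 21373
  warm the meltwater: 267.48 T
  water: 1838.8(T − 72.45)
2106.3 T = 133220 − 23815 = 109405
T ≈ 51.94 °C (positive, so assuming full melt was valid).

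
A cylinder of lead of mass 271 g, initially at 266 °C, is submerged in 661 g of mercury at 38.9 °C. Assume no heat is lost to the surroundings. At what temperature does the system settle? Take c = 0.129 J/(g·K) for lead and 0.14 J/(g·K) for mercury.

T_f ≈ 101.2 °C

Let T be the final temperature. ΣQ_i = 0:
271×0.129×(T − 266) + 661×0.14×(T − 38.9) = 0
34.96(T − 266) + 92.54(T − 38.9) = 0
127.5 T = 12899
T = 12899/127.5 ≈ 101.17 °C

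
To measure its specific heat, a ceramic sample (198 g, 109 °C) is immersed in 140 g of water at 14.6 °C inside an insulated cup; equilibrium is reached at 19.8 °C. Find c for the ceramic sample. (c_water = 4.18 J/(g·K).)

Heat lost by the ceramic sample = heat gained by the water:
198×c×(109 − 19.8) = 140×4.18×(19.8 − 14.6)
17662 c = 3043  ⇒  c ≈ 0.1723 J/(g·K)

c ≈ 0.172 J/(g·K)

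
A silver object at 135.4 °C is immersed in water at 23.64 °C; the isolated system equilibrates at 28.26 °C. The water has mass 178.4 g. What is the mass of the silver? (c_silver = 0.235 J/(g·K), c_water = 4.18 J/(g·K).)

m ≈ 137 g

Heat gained plus heat lost sum to zero:
m×0.235×(28.26 − 135.4) + 178.4×4.18×(28.26 − 23.64) = 0
-25.18 m = -3445.2
m = -3445.2/-25.18 ≈ 136.8 g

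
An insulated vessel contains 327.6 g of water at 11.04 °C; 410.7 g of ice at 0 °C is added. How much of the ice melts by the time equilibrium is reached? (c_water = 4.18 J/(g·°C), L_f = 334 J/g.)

Cooling the water to 0 °C releases 327.6·4.18·11.04 = 15118 J.
Fully melting the ice requires m_ice L_f = 410.7·334 = 137174 J.
15118 J < 137174 J, so only part of the ice melts and the system sits at 0 °C.
m_melted·334 = 15118  ⇒  m_melted ≈ 45.26 g.

m_melted ≈ 45.3 g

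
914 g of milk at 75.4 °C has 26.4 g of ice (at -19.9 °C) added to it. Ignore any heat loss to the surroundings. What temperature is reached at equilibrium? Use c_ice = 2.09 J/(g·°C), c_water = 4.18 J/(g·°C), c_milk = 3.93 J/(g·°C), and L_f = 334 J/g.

T_f ≈ 70.5 °C

Let T be the final temperature. ΣQ_i = 0:
ice -19.9→0 °C: 26.4·2.09·19.9 = 1098
  melt ice: 26.4·334 = 8817.6
  warm the meltwater: 110.35 T
  milk cools: 914·3.93·(T − 75.4) = 3592(T − 75.4)
3702.4 T = 270838 − 9915.6 = 260923
T ≈ 70.47 °C. Since T > 0 °C, the all-ice-melts assumption holds.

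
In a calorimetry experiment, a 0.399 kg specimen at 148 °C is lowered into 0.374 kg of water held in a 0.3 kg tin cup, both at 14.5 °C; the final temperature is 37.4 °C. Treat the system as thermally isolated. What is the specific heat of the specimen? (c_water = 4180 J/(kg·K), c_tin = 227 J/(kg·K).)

c ≈ 847 J/(kg·K)

Taking heat into each body as positive, Σ m c ΔT = 0:
0.399·c·(37.4 − 148) + 0.374·4180·(37.4 − 14.5) + 0.3·227·(37.4 − 14.5) = 0
-44.13 c = -37360
c = -37360/-44.13 ≈ 846.6 J/(kg·K)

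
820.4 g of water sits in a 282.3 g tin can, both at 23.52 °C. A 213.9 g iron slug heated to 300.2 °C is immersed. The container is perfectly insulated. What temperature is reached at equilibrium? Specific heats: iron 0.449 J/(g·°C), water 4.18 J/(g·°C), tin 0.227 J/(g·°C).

Energy conservation, ΣQ = 0:
213.9*0.449*(T − 300.2) + 820.4*4.18*(T − 23.52) + 282.3*0.227*(T − 23.52) = 0
(96.04 + 3429.3 + 64.08) T = 96.04*300.2 + 3429.3*23.52 + 64.08*23.52
T = 110995 / 3589.4 = 30.9 °C

T_f ≈ 30.9 °C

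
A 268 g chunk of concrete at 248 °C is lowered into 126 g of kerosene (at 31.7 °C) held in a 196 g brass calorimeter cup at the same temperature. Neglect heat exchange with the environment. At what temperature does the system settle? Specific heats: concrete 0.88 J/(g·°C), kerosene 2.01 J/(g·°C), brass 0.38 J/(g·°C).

Taking heat into each body as positive, Σ m c ΔT = 0:
268×0.88×(T − 248) + 126×2.01×(T − 31.7) + 196×0.38×(T − 31.7) = 0
235.84(T − 248) + 253.26(T − 31.7) + 74.48(T − 31.7) = 0
(235.84 + 253.26 + 74.48) T = 235.84×248 + 253.26×31.7 + 74.48×31.7
T ≈ 122.21 °C

T_f ≈ 122.2 °C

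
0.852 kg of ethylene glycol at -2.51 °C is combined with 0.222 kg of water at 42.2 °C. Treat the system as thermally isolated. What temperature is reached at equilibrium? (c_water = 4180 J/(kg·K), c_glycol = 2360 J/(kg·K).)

T_f ≈ 11.6 °C

Net heat exchanged in the isolated system is zero:
0.222*4180*(T − 42.2) + 0.852*2360*(T − (-2.51)) = 0
927.96(T − 42.2) + 2010.7(T − (-2.51)) = 0
2938.7 T = 34113
T = 34113 / 2938.7 = 11.6 °C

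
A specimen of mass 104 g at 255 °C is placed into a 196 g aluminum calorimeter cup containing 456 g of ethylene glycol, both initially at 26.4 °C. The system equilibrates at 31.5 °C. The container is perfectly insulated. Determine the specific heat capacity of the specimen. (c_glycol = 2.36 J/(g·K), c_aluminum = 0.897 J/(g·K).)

c ≈ 0.275 J/(g·K)

Let T be the final temperature. ΣQ_i = 0:
104×c×(31.5 − 255) + 456×2.36×(31.5 − 26.4) + 196×0.897×(31.5 − 26.4) = 0
-23244 c = -6385.1
c = -6385.1/-23244 ≈ 0.2747 J/(g·K)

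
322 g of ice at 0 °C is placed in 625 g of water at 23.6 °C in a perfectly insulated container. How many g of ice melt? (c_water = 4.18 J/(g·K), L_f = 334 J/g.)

m_melted ≈ 185 g

Cooling the water to 0 °C releases 625×4.18×23.6 = 61655 J.
Melting all 322 g of ice would need 322×334 = 107548 J.
Since 61655 < 107548 J, not all the ice melts; equilibrium is at 0 °C.
Mass melted = 61655/334 ≈ 184.6 g.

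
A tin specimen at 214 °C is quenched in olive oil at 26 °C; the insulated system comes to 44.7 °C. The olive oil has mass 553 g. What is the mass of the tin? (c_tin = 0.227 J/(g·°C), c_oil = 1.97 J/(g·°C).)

Heat lost by the tin = heat gained by the oil:
m·0.227·(214 − 44.7) = 553·1.97·(44.7 − 26)
38.43 m = 20372  ⇒  m ≈ 530.1 g

m ≈ 530 g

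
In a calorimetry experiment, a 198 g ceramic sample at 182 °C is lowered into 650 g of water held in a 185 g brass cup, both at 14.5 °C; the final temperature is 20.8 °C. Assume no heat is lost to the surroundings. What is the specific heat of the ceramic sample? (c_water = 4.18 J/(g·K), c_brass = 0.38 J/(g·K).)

c ≈ 0.55 J/(g·K)

Net heat exchanged in the isolated system is zero:
198·c·(20.8 − 182) + 650·4.18·(20.8 − 14.5) + 185·0.38·(20.8 − 14.5) = 0
-31918 c = -17560
c = -17560/-31918 ≈ 0.5502 J/(g·K)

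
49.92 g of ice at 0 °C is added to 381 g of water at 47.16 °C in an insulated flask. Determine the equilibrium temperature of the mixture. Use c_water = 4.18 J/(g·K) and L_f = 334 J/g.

Setting the total heat transfer to zero:
fusion: m_ice L_f = 49.92×334 = 16673
  meltwater 0→T: 49.92×4.18×T = 208.67 T
  water: 1592.6(T − 47.16)
1801.2 T = 75106 − 16673 = 58433
T ≈ 32.44 °C (positive, so assuming full melt was valid).

T_f ≈ 32.4 °C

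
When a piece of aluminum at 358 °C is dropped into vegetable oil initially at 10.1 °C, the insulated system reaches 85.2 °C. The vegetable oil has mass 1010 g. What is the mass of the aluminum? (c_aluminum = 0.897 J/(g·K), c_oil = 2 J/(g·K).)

m ≈ 620 g

Heat lost by the aluminum = heat gained by the oil:
m·0.897·(358 − 85.2) = 1010·2·(85.2 − 10.1)
244.7 m = 151702  ⇒  m ≈ 619.9 g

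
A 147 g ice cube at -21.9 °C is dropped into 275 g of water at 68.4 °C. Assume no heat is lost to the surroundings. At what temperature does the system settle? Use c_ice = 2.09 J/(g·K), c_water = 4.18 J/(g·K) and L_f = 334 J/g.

T_f ≈ 12.9 °C

Conservation of energy gives ΣQ = 0:
ice -21.9→0 °C: 147·2.09·21.9 = 6728.3
  latent heat to melt: 147·334 = 49098
  meltwater 0→T: 147·4.18·T = 614.46 T
  water cools: 275·4.18·(T − 68.4) = 1149.5(T − 68.4)
1764 T = 78626 − 55826 = 22799
T ≈ 12.93 °C — above 0 °C, consistent with complete melting.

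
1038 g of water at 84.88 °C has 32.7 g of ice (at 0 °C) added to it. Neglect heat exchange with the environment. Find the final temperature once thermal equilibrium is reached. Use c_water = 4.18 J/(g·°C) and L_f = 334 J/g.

Sum of m c ΔT and latent-heat terms is zero:
fusion: m_ice L_f = 32.7·334 = 10922; meltwater 0→T: 32.7·4.18·T = 136.69 T; water: 4338.8(T − 84.88)
4475.5 T = 368281 − 10922 = 357359
T ≈ 79.85 °C — above 0 °C, consistent with complete melting.

T_f ≈ 79.8 °C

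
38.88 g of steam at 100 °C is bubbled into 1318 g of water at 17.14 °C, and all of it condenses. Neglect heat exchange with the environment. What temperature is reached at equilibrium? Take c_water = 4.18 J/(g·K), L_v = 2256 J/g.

T_f ≈ 35.0 °C

Heat gained plus heat lost sum to zero:
latent heat released on condensation: 38.88·2256 = 87713
  condensate cools 100→T: 38.88·4.18·(T − 100) = 162.52(T − 100)
  water warms: 1318·4.18·(T − 17.14) = 5509.2(T − 17.14)
5671.8 T = 87713 + 16252 + 94428 = 198393
T ≈ 34.98 °C (< 100 °C, so full condensation is consistent).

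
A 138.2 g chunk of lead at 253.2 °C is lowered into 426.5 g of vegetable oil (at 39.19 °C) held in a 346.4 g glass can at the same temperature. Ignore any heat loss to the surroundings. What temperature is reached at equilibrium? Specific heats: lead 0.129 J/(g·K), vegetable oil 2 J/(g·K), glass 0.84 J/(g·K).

T_f ≈ 42.5 °C

Net heat exchanged in the isolated system is zero:
138.2*0.129*(T − 253.2) + 426.5*2*(T − 39.19) + 346.4*0.84*(T − 39.19) = 0
17.83(T − 253.2) + 853(T − 39.19) + 290.98(T − 39.19) = 0
(17.83 + 853 + 290.98) T = 17.83*253.2 + 853*39.19 + 290.98*39.19
T = 49346 / 1161.8 = 42.5 °C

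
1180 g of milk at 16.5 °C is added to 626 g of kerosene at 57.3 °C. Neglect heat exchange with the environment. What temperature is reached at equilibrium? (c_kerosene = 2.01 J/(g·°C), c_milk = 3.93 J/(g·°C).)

T_f ≈ 25.2 °C

Let T be the final temperature. ΣQ_i = 0:
626×2.01×(T − 57.3) + 1180×3.93×(T − 16.5) = 0
(1258.3 + 4637.4) T = 1258.3×57.3 + 4637.4×16.5
T = 148615/5895.7 ≈ 25.21 °C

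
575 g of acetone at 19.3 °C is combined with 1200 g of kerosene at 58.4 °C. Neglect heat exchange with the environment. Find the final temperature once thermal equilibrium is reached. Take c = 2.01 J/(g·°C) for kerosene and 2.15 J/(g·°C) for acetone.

T_f ≈ 45.2 °C

Net heat exchanged in the isolated system is zero:
1200*2.01*(T − 58.4) + 575*2.15*(T − 19.3) = 0
3648.2 T = 164720
T = 164720/3648.2 ≈ 45.15 °C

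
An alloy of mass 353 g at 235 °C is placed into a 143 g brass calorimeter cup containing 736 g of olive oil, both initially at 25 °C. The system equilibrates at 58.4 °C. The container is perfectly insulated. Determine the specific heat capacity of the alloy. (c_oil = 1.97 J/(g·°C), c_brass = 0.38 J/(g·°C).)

c ≈ 0.806 J/(g·°C)

Energy conservation, ΣQ = 0:
353×c×(58.4 − 235) + 736×1.97×(58.4 − 25) + 143×0.38×(58.4 − 25) = 0
-62340 c = -50242
c = -50242/-62340 ≈ 0.8059 J/(g·°C)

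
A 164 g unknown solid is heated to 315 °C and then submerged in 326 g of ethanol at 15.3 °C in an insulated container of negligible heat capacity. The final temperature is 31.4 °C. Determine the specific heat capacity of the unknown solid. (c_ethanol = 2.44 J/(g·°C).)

Heat lost by the unknown solid = heat gained by the ethanol:
164·c·(315 − 31.4) = 326·2.44·(31.4 − 15.3)
46510 c = 12807  ⇒  c ≈ 0.2753 J/(g·°C)

c ≈ 0.275 J/(g·°C)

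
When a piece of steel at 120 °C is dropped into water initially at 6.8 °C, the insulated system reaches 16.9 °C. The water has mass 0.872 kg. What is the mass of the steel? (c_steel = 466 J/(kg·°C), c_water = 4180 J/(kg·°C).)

Net heat exchanged in the isolated system is zero:
m×466×(16.9 − 120) + 0.872×4180×(16.9 − 6.8) = 0
-48045 m = -36814
m = -36814/-48045 ≈ 0.7662 kg

m ≈ 0.766 kg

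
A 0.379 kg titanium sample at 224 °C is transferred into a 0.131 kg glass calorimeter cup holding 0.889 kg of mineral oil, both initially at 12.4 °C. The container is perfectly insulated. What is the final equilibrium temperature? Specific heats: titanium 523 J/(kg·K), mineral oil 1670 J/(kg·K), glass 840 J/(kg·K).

Let T be the final temperature. ΣQ_i = 0:
0.379*523*(T − 224) + 0.889*1670*(T − 12.4) + 0.131*840*(T − 12.4) = 0
1792.9 T = 64175
T = 64175/1792.9 ≈ 35.79 °C

T_f ≈ 35.8 °C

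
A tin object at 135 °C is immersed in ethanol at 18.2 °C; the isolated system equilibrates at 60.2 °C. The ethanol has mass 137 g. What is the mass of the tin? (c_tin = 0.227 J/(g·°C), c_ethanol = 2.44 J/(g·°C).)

|Q_tin| = |Q_ethanol|:
m×0.227×(135 − 60.2) = 137×2.44×(60.2 − 18.2)
16.98 m = 14040  ⇒  m ≈ 826.9 g

m ≈ 827 g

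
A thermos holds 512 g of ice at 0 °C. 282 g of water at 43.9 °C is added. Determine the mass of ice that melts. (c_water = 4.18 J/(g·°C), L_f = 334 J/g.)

m_melted ≈ 155 g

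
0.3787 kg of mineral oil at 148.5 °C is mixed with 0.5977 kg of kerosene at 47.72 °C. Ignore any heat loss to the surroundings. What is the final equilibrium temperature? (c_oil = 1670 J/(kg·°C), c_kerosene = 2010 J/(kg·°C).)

T_f ≈ 82.5 °C

Conservation of energy gives ΣQ = 0:
0.3787×1670×(T − 148.5) + 0.5977×2010×(T − 47.72) = 0
632.43(T − 148.5) + 1201.4(T − 47.72) = 0
1833.8 T = 151245
T = 151245 / 1833.8 = 82.5 °C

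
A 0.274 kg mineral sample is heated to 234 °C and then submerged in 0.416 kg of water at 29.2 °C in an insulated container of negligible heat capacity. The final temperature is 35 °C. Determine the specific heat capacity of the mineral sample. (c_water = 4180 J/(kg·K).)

c ≈ 185 J/(kg·K)

Heat gained plus heat lost sum to zero:
0.274×c×(35 − 234) + 0.416×4180×(35 − 29.2) = 0
-54.53 c = -10086
c = -10086/-54.53 ≈ 185 J/(kg·K)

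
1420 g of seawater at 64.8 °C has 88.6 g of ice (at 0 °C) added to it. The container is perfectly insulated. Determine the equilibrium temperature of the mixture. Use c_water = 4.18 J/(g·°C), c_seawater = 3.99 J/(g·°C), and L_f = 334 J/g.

T_f ≈ 55.9 °C

Energy conservation, ΣQ = 0:
fusion: m_ice L_f = 88.6×334 = 29592; warm the meltwater: 370.35 T; seawater cools: 1420×3.99×(T − 64.8) = 5665.8(T − 64.8)
6036.1 T = 367144 − 29592 = 337551
T ≈ 55.92 °C — above 0 °C, consistent with complete melting.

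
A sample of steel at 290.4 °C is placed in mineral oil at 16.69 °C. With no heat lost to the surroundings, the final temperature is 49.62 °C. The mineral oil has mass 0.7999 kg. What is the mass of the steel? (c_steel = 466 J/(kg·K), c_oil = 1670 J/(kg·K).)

m ≈ 0.392 kg

Energy conservation, ΣQ = 0:
m×466×(49.62 − 290.4) + 0.7999×1670×(49.62 − 16.69) = 0
-112203 m = -43989
m = -43989/-112203 ≈ 0.392 kg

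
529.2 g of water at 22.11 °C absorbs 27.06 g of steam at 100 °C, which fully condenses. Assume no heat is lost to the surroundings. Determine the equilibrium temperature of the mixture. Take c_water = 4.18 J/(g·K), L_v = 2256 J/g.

Let T be the final temperature. ΣQ_i = 0:
steam→water at 100 °C releases m L_v = 27.06·2256 = 61047
  condensed water 100 °C→T: 113.11(T − 100)
  water warms: 529.2·4.18·(T − 22.11) = 2212.1(T − 22.11)
2325.2 T = 61047 + 11311 + 48909 = 121267
T ≈ 52.15 °C — below 100 °C, confirming all the steam condensed.

T_f ≈ 52.2 °C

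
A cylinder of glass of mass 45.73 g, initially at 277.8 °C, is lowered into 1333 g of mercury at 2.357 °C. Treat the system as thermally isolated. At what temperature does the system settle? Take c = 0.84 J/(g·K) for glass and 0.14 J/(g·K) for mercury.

T_f ≈ 49.4 °C

Set heat shed by the hot body equal to heat absorbed by the cold body:
45.73·0.84·(277.8 − T) = 1333·0.14·(T − 2.357)
38.41(277.8 − T) = 186.62(T − 2.357)
225.03 T = 11111  ⇒  T ≈ 49.38 °C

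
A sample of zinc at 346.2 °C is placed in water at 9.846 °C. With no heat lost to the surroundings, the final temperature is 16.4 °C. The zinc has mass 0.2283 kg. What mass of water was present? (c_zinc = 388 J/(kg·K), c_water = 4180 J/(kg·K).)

|Q_zinc| = |Q_water|:
0.2283×388×(346.2 − 16.4) = m×4180×(16.4 − 9.846)
27396 m = 29214  ⇒  m ≈ 1.066 kg

m ≈ 1.07 kg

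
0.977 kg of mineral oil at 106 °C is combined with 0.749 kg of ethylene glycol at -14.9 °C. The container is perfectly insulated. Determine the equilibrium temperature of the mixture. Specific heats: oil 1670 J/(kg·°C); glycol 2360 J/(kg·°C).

T_f ≈ 43.1 °C

Net heat exchanged in the isolated system is zero:
0.977·1670·(T − 106) + 0.749·2360·(T − (-14.9)) = 0
1631.6(T − 106) + 1767.6(T − (-14.9)) = 0
(1631.6 + 1767.6) T = 1631.6·106 + 1767.6·(-14.9)
T = 146611/3399.2 ≈ 43.13 °C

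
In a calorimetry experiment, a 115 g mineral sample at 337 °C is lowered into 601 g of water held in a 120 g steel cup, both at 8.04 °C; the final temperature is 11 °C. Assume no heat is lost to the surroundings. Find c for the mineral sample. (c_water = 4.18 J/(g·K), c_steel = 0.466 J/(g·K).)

Let T be the final temperature. ΣQ_i = 0:
115×c×(11 − 337) + 601×4.18×(11 − 8.04) + 120×0.466×(11 − 8.04) = 0
-37490 c = -7601.6
c = -7601.6/-37490 ≈ 0.2028 J/(g·K)

c ≈ 0.203 J/(g·K)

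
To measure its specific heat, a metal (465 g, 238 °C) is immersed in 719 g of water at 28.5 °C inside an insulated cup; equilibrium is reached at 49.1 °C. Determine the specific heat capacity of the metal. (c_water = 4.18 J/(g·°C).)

c ≈ 0.705 J/(g·°C)

Heat lost by the metal = heat gained by the water:
465×c×(238 − 49.1) = 719×4.18×(49.1 − 28.5)
87838 c = 61912  ⇒  c ≈ 0.7048 J/(g·°C)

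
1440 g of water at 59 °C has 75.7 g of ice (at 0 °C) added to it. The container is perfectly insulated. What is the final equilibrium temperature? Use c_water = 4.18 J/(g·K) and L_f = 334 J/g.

T_f ≈ 52.1 °C

Net heat exchanged in the isolated system is zero:
fusion: m_ice L_f = 75.7·334 = 25284
  warm the meltwater: 316.43 T
  water cools: 1440·4.18·(T − 59) = 6019.2(T − 59)
6335.6 T = 355133 − 25284 = 329849
T ≈ 52.06 °C — above 0 °C, consistent with complete melting.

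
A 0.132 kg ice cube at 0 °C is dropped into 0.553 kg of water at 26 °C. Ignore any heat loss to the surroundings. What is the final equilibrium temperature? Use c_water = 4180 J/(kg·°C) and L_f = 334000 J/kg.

T_f ≈ 5.6 °C

Let T be the final temperature. ΣQ_i = 0:
latent heat to melt: 0.132·334000 = 44088
  warm the meltwater: 551.76 T
  water cools: 0.553·4180·(T − 26) = 2311.5(T − 26)
2863.3 T = 60100 − 44088 = 16012
T ≈ 5.59 °C — above 0 °C, consistent with complete melting.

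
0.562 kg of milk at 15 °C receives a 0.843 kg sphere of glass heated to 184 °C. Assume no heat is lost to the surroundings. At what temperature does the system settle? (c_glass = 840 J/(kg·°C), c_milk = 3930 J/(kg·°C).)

Heat gained plus heat lost sum to zero:
0.843×840×(T − 184) + 0.562×3930×(T − 15) = 0
(708.12 + 2208.7) T = 708.12×184 + 2208.7×15
T ≈ 56.03 °C

T_f ≈ 56.0 °C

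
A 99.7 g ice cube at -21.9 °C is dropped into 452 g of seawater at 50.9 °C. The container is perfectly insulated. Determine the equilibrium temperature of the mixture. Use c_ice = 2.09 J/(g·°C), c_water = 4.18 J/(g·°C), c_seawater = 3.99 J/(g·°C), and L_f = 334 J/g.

T_f ≈ 24.3 °C

Heat gained plus heat lost sum to zero:
warm ice to 0 °C: 99.7×2.09×(0 − (-21.9)) = 4563.4
  fusion: m_ice L_f = 99.7×334 = 33300
  meltwater 0→T: 99.7×4.18×T = 416.75 T
  seawater: 1803.5(T − 50.9)
2220.2 T = 91797 − 37863 = 53934
T ≈ 24.29 °C (positive, so assuming full melt was valid).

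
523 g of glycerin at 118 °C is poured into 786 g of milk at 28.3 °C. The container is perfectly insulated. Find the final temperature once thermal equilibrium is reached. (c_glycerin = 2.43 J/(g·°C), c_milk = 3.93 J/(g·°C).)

Heat lost by the glycerin equals heat gained by the milk:
523·2.43·(118 − T) = 786·3.93·(T − 28.3)
1270.9(118 − T) = 3089(T − 28.3)
4359.9 T = 237383  ⇒  T ≈ 54.45 °C

T_f ≈ 54.4 °C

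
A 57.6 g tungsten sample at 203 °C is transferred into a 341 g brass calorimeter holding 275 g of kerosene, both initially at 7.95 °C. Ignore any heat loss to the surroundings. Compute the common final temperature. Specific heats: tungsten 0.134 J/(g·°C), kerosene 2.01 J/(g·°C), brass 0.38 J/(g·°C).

T_f ≈ 10.1 °C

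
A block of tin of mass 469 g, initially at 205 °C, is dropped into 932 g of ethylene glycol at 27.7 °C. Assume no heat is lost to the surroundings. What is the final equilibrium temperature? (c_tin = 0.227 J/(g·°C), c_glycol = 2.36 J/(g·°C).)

T_f ≈ 35.9 °C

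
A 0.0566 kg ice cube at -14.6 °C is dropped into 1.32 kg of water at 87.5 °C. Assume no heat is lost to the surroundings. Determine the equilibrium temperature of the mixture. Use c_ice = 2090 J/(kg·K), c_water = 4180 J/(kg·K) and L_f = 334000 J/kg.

Setting the total heat transfer to zero:
warm ice to 0 °C: 0.0566·2090·(0 − (-14.6)) = 1727.1
  fusion: m_ice L_f = 0.0566·334000 = 18904
  warm the meltwater: 236.59 T
  water: 5517.6(T − 87.5)
5754.2 T = 482790 − 20631 = 462159
T ≈ 80.32 °C. Since T > 0 °C, the all-ice-melts assumption holds.

T_f ≈ 80.3 °C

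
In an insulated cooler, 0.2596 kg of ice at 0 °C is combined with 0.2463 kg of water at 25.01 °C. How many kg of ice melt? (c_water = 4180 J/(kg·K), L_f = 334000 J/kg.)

Water can give up m c ΔT = 0.2463·4180·25.01 = 25749 J before reaching 0 °C.
Melting all 0.2596 kg of ice would need 0.2596·334000 = 86706 J.
25749 J < 86706 J, so only part of the ice melts and the system sits at 0 °C.
m_melted·334000 = 25749  ⇒  m_melted ≈ 0.07709 kg.

m_melted ≈ 0.0771 kg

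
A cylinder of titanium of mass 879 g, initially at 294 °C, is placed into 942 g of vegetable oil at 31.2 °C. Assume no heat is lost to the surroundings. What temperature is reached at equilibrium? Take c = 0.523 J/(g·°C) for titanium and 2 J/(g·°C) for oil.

|Q_titanium| = |Q_oil|:
879×0.523×(294 − T) = 942×2×(T − 31.2)
459.72(294 − T) = 1884(T − 31.2)
2343.7 T = 193938  ⇒  T ≈ 82.75 °C

T_f ≈ 82.7 °C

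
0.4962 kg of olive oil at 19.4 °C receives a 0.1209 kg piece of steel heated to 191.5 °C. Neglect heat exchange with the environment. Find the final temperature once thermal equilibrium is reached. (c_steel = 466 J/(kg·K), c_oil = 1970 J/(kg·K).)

T_f ≈ 28.8 °C

Net heat exchanged in the isolated system is zero:
0.1209*466*(T − 191.5) + 0.4962*1970*(T − 19.4) = 0
56.34(T − 191.5) + 977.51(T − 19.4) = 0
(56.34 + 977.51) T = 56.34*191.5 + 977.51*19.4
T = 29753 / 1033.9 = 28.8 °C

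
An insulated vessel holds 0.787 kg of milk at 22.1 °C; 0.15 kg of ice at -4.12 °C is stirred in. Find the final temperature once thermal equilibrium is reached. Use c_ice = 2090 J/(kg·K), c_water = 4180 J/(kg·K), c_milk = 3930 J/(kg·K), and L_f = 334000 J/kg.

T_f ≈ 4.6 °C

Energy balance with sensible and latent terms:
warm ice to 0 °C: 0.15×2090×(0 − (-4.12)) = 1291.6
  latent heat to melt: 0.15×334000 = 50100
  warm the meltwater: 627 T
  milk: 3092.9(T − 22.1)
3719.9 T = 68353 − 51392 = 16962
T ≈ 4.56 °C. Since T > 0 °C, the all-ice-melts assumption holds.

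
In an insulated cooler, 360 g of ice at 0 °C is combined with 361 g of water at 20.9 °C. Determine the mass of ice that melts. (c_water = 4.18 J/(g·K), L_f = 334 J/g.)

m_melted ≈ 94.4 g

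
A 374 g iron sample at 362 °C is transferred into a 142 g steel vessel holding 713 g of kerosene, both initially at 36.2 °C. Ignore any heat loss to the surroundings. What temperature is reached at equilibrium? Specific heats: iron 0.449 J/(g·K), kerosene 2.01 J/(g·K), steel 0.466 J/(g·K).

T_f ≈ 69.0 °C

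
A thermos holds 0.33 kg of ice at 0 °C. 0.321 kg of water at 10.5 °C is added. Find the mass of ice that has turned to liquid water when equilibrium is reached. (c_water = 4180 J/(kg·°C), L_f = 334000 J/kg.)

Water can give up m c ΔT = 0.321·4180·10.5 = 14089 J before reaching 0 °C.
Fully melting the ice requires m_ice L_f = 0.33·334000 = 110220 J.
14089 J < 110220 J, so only part of the ice melts and the system sits at 0 °C.
Mass melted = 14089/334000 ≈ 0.04218 kg.

m_melted ≈ 0.0422 kg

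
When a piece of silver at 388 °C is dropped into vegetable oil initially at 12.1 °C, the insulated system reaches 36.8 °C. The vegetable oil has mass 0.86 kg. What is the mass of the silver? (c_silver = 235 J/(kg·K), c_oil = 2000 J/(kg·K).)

m ≈ 0.515 kg

Taking heat into each body as positive, Σ m c ΔT = 0:
m×235×(36.8 − 388) + 0.86×2000×(36.8 − 12.1) = 0
-82532 m = -42484
m = -42484/-82532 ≈ 0.5148 kg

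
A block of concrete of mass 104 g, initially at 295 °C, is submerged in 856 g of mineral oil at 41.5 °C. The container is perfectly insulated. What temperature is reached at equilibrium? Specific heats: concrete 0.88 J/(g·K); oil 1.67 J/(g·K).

T_f ≈ 56.8 °C

Set heat shed by the hot body equal to heat absorbed by the cold body:
104×0.88×(295 − T) = 856×1.67×(T − 41.5)
91.52(295 − T) = 1429.5(T − 41.5)
1521 T = 86323  ⇒  T ≈ 56.75 °C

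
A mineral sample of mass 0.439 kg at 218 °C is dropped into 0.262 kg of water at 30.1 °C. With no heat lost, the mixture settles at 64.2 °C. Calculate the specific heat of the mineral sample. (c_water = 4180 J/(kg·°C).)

c ≈ 553 J/(kg·°C)

Heat lost by the mineral sample = heat gained by the water:
0.439·c·(218 − 64.2) = 0.262·4180·(64.2 − 30.1)
67.52 c = 37345  ⇒  c ≈ 553.1 J/(kg·°C)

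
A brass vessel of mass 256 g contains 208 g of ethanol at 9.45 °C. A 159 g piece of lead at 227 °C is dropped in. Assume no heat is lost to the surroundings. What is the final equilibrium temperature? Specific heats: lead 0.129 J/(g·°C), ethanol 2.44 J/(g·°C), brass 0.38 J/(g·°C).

Let T be the final temperature. ΣQ_i = 0:
159*0.129*(T − 227) + 208*2.44*(T − 9.45) + 256*0.38*(T − 9.45) = 0
(20.51 + 507.52 + 97.28) T = 20.51*227 + 507.52*9.45 + 97.28*9.45
T = 10371/625.31 ≈ 16.59 °C

T_f ≈ 16.6 °C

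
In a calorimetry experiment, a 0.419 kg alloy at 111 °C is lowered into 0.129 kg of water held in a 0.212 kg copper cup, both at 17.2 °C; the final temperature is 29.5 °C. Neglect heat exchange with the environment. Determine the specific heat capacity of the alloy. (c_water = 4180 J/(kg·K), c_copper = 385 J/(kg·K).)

Net heat exchanged in the isolated system is zero:
0.419×c×(29.5 − 111) + 0.129×4180×(29.5 − 17.2) + 0.212×385×(29.5 − 17.2) = 0
-34.15 c = -7636.3
c = -7636.3/-34.15 ≈ 223.6 J/(kg·K)

c ≈ 224 J/(kg·K)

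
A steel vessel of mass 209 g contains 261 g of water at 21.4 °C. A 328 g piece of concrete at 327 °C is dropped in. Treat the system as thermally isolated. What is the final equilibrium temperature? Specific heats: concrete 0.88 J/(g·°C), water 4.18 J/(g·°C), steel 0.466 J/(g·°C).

Taking heat into each body as positive, Σ m c ΔT = 0:
328×0.88×(T − 327) + 261×4.18×(T − 21.4) + 209×0.466×(T − 21.4) = 0
(288.64 + 1091 + 97.39) T = 288.64×327 + 1091×21.4 + 97.39×21.4
T = 119816/1477 ≈ 81.12 °C

T_f ≈ 81.1 °C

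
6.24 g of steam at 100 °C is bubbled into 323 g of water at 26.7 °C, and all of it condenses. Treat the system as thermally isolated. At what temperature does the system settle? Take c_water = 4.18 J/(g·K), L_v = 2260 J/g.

T_f ≈ 38.3 °C

Setting the total heat transfer to zero:
condense steam: −6.24×2260 = −14102; condensate cools 100→T: 6.24×4.18×(T − 100) = 26.08(T − 100); water warms: 323×4.18×(T − 26.7) = 1350.1(T − 26.7)
1376.2 T = 14102 + 2608.3 + 36049 = 52759
T ≈ 38.34 °C (< 100 °C, so full condensation is consistent).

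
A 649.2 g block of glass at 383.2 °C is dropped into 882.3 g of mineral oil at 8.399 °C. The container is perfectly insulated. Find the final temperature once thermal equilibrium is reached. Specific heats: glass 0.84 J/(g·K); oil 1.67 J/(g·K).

T_f ≈ 109.6 °C

Heat lost by the glass equals heat gained by the oil:
649.2×0.84×(383.2 − T) = 882.3×1.67×(T − 8.399)
545.33(383.2 − T) = 1473.4(T − 8.399)
2018.8 T = 221345  ⇒  T ≈ 109.64 °C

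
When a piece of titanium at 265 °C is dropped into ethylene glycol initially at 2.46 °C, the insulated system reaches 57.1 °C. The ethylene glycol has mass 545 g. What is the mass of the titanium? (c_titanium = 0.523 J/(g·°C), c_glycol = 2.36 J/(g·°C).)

m ≈ 646 g

Heat lost by the titanium = heat gained by the glycol:
m×0.523×(265 − 57.1) = 545×2.36×(57.1 − 2.46)
108.73 m = 70278  ⇒  m ≈ 646.3 g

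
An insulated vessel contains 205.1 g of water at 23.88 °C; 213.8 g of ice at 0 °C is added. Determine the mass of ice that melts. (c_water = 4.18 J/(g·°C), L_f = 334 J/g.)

Heat available from the water dropping to 0 °C: 205.1×4.18×23.88 = 20473 J.
To melt every bit of ice: 213.8×334 = 71409 J.
That's not enough to melt it all — equilibrium is at 0 °C with ice remaining.
m_melted×334 = 20473  ⇒  m_melted ≈ 61.3 g.

m_melted ≈ 61.3 g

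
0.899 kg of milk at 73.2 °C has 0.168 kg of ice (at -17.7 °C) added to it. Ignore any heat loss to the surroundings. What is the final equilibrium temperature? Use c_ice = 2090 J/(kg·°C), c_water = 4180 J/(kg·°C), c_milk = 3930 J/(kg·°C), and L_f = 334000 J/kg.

Heat gained plus heat lost sum to zero:
ice -17.7→0 °C: 0.168×2090×17.7 = 6214.8
  melt ice: 0.168×334000 = 56112
  warm the meltwater: 702.24 T
  milk: 3533.1(T − 73.2)
4235.3 T = 258621 − 62327 = 196294
T ≈ 46.35 °C. Since T > 0 °C, the all-ice-melts assumption holds.

T_f ≈ 46.3 °C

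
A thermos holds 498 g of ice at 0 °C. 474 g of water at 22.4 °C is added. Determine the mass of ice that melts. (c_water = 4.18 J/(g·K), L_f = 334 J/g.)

Cooling the water to 0 °C releases 474·4.18·22.4 = 44382 J.
Melting all 498 g of ice would need 498·334 = 166332 J.
44382 J < 166332 J, so only part of the ice melts and the system sits at 0 °C.
m_melt = 44382 / L_f = 132.9 g.

m_melted ≈ 133 g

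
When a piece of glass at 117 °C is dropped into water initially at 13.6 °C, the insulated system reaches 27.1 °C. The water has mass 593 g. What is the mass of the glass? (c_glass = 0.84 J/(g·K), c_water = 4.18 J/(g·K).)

|Q_glass| = |Q_water|:
m·0.84·(117 − 27.1) = 593·4.18·(27.1 − 13.6)
75.52 m = 33463  ⇒  m ≈ 443.1 g

m ≈ 443 g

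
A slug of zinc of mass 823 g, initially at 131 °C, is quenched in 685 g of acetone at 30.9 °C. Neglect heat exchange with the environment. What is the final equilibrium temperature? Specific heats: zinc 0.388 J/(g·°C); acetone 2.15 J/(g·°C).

T_f is the heat-capacity-weighted average of the initial temperatures:
T_f = (319.32*131 + 1472.8*30.9) / (319.32 + 1472.8)
    = 87339 / 1792.1 ≈ 48.74 °C

T_f ≈ 48.7 °C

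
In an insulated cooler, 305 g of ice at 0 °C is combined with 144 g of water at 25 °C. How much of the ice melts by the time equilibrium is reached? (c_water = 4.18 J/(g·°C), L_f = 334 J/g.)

m_melted ≈ 45.1 g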